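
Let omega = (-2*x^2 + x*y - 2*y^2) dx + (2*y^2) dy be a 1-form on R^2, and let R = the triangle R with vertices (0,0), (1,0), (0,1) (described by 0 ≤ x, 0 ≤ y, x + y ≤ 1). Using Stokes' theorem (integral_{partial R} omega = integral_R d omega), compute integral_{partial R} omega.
integral_(partial R) omega = 1/2

Stokes: integral_partial_R omega = integral_R d omega with d omega = (∂Q/∂x - ∂P/∂y) dx ∧ dy.
  ∂Q/∂x = 0
  ∂P/∂y = x - 4*y
  integrand = ∂Q/∂x - ∂P/∂y = -x + 4*y.
Integrating over R: integral_0^1 integral_0^{1-x} (-x + 4*y) dy dx = 1/2.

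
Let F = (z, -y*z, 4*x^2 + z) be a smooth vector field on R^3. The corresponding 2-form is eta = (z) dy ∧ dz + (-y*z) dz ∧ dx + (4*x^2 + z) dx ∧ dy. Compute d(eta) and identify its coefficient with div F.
d(eta) = (1 - z) dx ∧ dy ∧ dz; div F = 1 - z

For a 2-form in R^3 of the form above, applying d gives a 3-form with coefficient ∂P/∂x + ∂Q/∂y + ∂R/∂z:
  ∂P/∂x = 0
  ∂Q/∂y = -z
  ∂R/∂z = 1
Sum = 1 - z, which is exactly div F.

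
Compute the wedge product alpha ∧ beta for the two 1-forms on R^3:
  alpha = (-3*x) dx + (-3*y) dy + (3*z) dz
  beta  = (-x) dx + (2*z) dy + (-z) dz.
alpha ∧ beta = (-3*x*(y + 2*z)) dx ∧ dy + (6*x*z) dx ∧ dz + (3*z*(y - 2*z)) dy ∧ dz

Distribute the wedge, using dx_i ∧ dx_j = -dx_j ∧ dx_i and dx_i ∧ dx_i = 0. For each pair (i, j) with i < j, the coefficient of dx_i ∧ dx_j in alpha ∧ beta is (alpha_i * beta_j - alpha_j * beta_i). Collecting: alpha ∧ beta = (-3*x*(y + 2*z)) dx ∧ dy + (6*x*z) dx ∧ dz + (3*z*(y - 2*z)) dy ∧ dz.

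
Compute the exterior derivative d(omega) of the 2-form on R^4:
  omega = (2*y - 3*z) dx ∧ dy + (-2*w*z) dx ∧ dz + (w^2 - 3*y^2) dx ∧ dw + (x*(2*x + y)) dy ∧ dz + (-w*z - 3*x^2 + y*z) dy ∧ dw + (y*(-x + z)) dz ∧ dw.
d(omega) = (4*x + y - 3) dx ∧ dy ∧ dz + (-y - 2*z) dx ∧ dz ∧ dw + (-6*x + 6*y) dx ∧ dy ∧ dw + (w - x - y + z) dy ∧ dz ∧ dw

For a 2-form omega = sum_{i<j} g_{ij} dx_i ∧ dx_j, the exterior derivative is
  d(omega) = sum_{i<j} d(g_{ij}) ∧ dx_i ∧ dx_j = sum_{i<j, k} (∂g_{ij}/∂x_k) dx_k ∧ dx_i ∧ dx_j.
Expand each term, using dx_k ∧ dx_i ∧ dx_j = sgn(permutation) dx_{(a)} ∧ dx_{(b)} ∧ dx_{(c)} with (a < b < c) sorted:
  d(2*y - 3*z) includes (∂/∂z)(2*y - 3*z) dz = (-3) dz, which multiplied by dx ∧ dy gives (-3) dx ∧ dy ∧ dz
  d(-2*w*z) includes (∂/∂w)(-2*w*z) dw = (-2*z) dw, which multiplied by dx ∧ dz gives (-2*z) dx ∧ dz ∧ dw
  d(w^2 - 3*y^2) includes (∂/∂y)(w^2 - 3*y^2) dy = (-6*y) dy, which multiplied by dx ∧ dw gives (6*y) dx ∧ dy ∧ dw
  d(x*(2*x + y)) includes (∂/∂x)(x*(2*x + y)) dx = (4*x + y) dx, which multiplied by dy ∧ dz gives (4*x + y) dx ∧ dy ∧ dz
  d(-w*z - 3*x^2 + y*z) includes (∂/∂x)(-w*z - 3*x^2 + y*z) dx = (-6*x) dx, which multiplied by dy ∧ dw gives (-6*x) dx ∧ dy ∧ dw
  d(-w*z - 3*x^2 + y*z) includes (∂/∂z)(-w*z - 3*x^2 + y*z) dz = (-w + y) dz, which multiplied by dy ∧ dw gives (w - y) dy ∧ dz ∧ dw
  d(y*(-x + z)) includes (∂/∂x)(y*(-x + z)) dx = (-y) dx, which multiplied by dz ∧ dw gives (-y) dx ∧ dz ∧ dw
  d(y*(-x + z)) includes (∂/∂y)(y*(-x + z)) dy = (-x + z) dy, which multiplied by dz ∧ dw gives (-x + z) dy ∧ dz ∧ dw
Collecting like 3-forms: d(omega) = (4*x + y - 3) dx ∧ dy ∧ dz + (-y - 2*z) dx ∧ dz ∧ dw + (-6*x + 6*y) dx ∧ dy ∧ dw + (w - x - y + z) dy ∧ dz ∧ dw.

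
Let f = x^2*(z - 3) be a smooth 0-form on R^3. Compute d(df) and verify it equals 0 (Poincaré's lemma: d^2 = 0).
d(df) = 0

Step 1: df = sum_i (∂f/∂x_i) dx_i = (2*x*(z - 3)) dx + (0) dy + (x^2) dz.
Step 2: Apply d again. Using the 1-form formula, the coefficient of dx ∧ dy in d(df) is ∂^2 f/∂x ∂y - ∂^2 f/∂y ∂x = (0) - (0) = 0 (equality of mixed partials for smooth f).
Similarly for dx ∧ dz and dy ∧ dz — all coefficients vanish. So d(df) = 0.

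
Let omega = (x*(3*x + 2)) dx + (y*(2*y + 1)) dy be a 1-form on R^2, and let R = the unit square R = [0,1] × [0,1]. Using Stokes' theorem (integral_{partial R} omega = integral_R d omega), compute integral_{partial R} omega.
integral_(partial R) omega = 0

Stokes: integral_partial_R omega = integral_R d omega with d omega = (∂Q/∂x - ∂P/∂y) dx ∧ dy.
  ∂Q/∂x = 0
  ∂P/∂y = 0
  integrand = ∂Q/∂x - ∂P/∂y = 0.
Integrating over R: integral_0^1 integral_0^1 (0) dx dy = 0.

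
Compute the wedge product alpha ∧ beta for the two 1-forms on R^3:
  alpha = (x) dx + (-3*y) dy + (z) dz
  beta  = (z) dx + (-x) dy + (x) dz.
alpha ∧ beta = (-x^2 + 3*y*z) dx ∧ dy + (x^2 - z^2) dx ∧ dz + (x*(-3*y + z)) dy ∧ dz

Distribute the wedge, using dx_i ∧ dx_j = -dx_j ∧ dx_i and dx_i ∧ dx_i = 0. For each pair (i, j) with i < j, the coefficient of dx_i ∧ dx_j in alpha ∧ beta is (alpha_i * beta_j - alpha_j * beta_i). Collecting: alpha ∧ beta = (-x^2 + 3*y*z) dx ∧ dy + (x^2 - z^2) dx ∧ dz + (x*(-3*y + z)) dy ∧ dz.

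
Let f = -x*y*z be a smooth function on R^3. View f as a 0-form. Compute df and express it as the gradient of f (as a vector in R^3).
df = (-y*z) dx + (-x*z) dy + (-x*y) dz; grad f = (-y*z, -x*z, -x*y)

For a 0-form f, d f = (∂f/∂x) dx + (∂f/∂y) dy + (∂f/∂z) dz. The components of the vector representation are exactly the entries of grad f in Cartesian coordinates:
  ∂f/∂x = -y*z
  ∂f/∂y = -x*z
  ∂f/∂z = -x*y.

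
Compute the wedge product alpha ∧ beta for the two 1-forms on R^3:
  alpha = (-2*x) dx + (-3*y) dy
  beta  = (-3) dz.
alpha ∧ beta = (6*x) dx ∧ dz + (9*y) dy ∧ dz

Distribute the wedge, using dx_i ∧ dx_j = -dx_j ∧ dx_i and dx_i ∧ dx_i = 0. For each pair (i, j) with i < j, the coefficient of dx_i ∧ dx_j in alpha ∧ beta is (alpha_i * beta_j - alpha_j * beta_i). Collecting: alpha ∧ beta = (6*x) dx ∧ dz + (9*y) dy ∧ dz.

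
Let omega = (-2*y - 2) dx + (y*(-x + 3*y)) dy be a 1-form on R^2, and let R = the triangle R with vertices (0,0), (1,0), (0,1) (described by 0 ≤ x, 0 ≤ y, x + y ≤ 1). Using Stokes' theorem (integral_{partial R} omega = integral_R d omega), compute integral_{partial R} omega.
integral_(partial R) omega = 5/6

Stokes: integral_partial_R omega = integral_R d omega with d omega = (∂Q/∂x - ∂P/∂y) dx ∧ dy.
  ∂Q/∂x = -y
  ∂P/∂y = -2
  integrand = ∂Q/∂x - ∂P/∂y = 2 - y.
Integrating over R: integral_0^1 integral_0^{1-x} (2 - y) dy dx = 5/6.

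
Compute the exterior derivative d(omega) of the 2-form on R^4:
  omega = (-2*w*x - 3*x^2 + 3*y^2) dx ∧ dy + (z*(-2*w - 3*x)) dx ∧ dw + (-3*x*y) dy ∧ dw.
d(omega) = (-2*x - 3*y) dx ∧ dy ∧ dw + (2*w + 3*x) dx ∧ dz ∧ dw

For a 2-form omega = sum_{i<j} g_{ij} dx_i ∧ dx_j, the exterior derivative is
  d(omega) = sum_{i<j} d(g_{ij}) ∧ dx_i ∧ dx_j = sum_{i<j, k} (∂g_{ij}/∂x_k) dx_k ∧ dx_i ∧ dx_j.
Expand each term, using dx_k ∧ dx_i ∧ dx_j = sgn(permutation) dx_{(a)} ∧ dx_{(b)} ∧ dx_{(c)} with (a < b < c) sorted:
  d(-2*w*x - 3*x^2 + 3*y^2) includes (∂/∂w)(-2*w*x - 3*x^2 + 3*y^2) dw = (-2*x) dw, which multiplied by dx ∧ dy gives (-2*x) dx ∧ dy ∧ dw
  d(z*(-2*w - 3*x)) includes (∂/∂z)(z*(-2*w - 3*x)) dz = (-2*w - 3*x) dz, which multiplied by dx ∧ dw gives (2*w + 3*x) dx ∧ dz ∧ dw
  d(-3*x*y) includes (∂/∂x)(-3*x*y) dx = (-3*y) dx, which multiplied by dy ∧ dw gives (-3*y) dx ∧ dy ∧ dw
Collecting like 3-forms: d(omega) = (-2*x - 3*y) dx ∧ dy ∧ dw + (2*w + 3*x) dx ∧ dz ∧ dw.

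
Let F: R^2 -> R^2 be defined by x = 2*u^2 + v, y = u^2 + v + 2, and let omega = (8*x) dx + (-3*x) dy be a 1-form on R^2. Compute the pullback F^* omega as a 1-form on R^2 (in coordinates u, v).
F^* omega = (26*u*(2*u^2 + v)) du + (10*u^2 + 5*v) dv

Using F^*(f dg) = (f ∘ F) d(g ∘ F), substitute each coordinate x_i by F_i(u, v) in f_i, and replace dx_i by d F_i = (∂F_i/∂u) du + (∂F_i/∂v) dv.
  For the x component: f_1(F) = 16*u^2 + 8*v; d F_1 = (4*u) du + (1) dv
  For the y component: f_2(F) = -6*u^2 - 3*v; d F_2 = (2*u) du + (1) dv
Combining and collecting du, dv coefficients:
  coeff of du: 26*u*(2*u^2 + v)
  coeff of dv: 10*u^2 + 5*v
F^* omega = (26*u*(2*u^2 + v)) du + (10*u^2 + 5*v) dv.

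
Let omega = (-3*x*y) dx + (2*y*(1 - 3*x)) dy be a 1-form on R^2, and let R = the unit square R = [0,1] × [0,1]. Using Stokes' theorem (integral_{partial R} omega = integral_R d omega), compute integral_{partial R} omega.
integral_(partial R) omega = -3/2

Stokes: integral_partial_R omega = integral_R d omega with d omega = (∂Q/∂x - ∂P/∂y) dx ∧ dy.
  ∂Q/∂x = -6*y
  ∂P/∂y = -3*x
  integrand = ∂Q/∂x - ∂P/∂y = 3*x - 6*y.
Integrating over R: integral_0^1 integral_0^1 (3*x - 6*y) dx dy = -3/2.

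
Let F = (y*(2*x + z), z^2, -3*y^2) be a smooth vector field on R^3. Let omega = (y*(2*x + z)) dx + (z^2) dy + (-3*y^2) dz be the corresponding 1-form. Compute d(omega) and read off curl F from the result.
d(omega) = (-6*y - 2*z) dy ∧ dz + (y) dz ∧ dx + (-2*x - z) dx ∧ dy; curl F = (-6*y - 2*z, y, -2*x - z)

d omega = sum_{i<j} (∂f_j/∂x_i - ∂f_i/∂x_j) dx_i ∧ dx_j. Under the identification (dy ∧ dz, dz ∧ dx, dx ∧ dy) ↔ (e_x, e_y, e_z), the coefficients are exactly the components of curl F. Compute:
  ∂R/∂y - ∂Q/∂z = (-6*y) - (2*z) = -6*y - 2*z
  ∂P/∂z - ∂R/∂x = (y) - (0) = y
  ∂Q/∂x - ∂P/∂y = (0) - (2*x + z) = -2*x - z.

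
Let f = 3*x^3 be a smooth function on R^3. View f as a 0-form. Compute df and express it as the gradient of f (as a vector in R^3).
df = (9*x^2) dx + (0) dy + (0) dz; grad f = (9*x^2, 0, 0)

For a 0-form f, d f = (∂f/∂x) dx + (∂f/∂y) dy + (∂f/∂z) dz. The components of the vector representation are exactly the entries of grad f in Cartesian coordinates:
  ∂f/∂x = 9*x^2
  ∂f/∂y = 0
  ∂f/∂z = 0.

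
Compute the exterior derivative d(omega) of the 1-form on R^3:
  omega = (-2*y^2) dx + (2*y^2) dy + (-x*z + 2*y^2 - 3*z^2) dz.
d(omega) = (4*y) dx ∧ dy + (-z) dx ∧ dz + (4*y) dy ∧ dz

For a 1-form omega = sum_i f_i dx_i, the exterior derivative is
  d(omega) = sum_{i < j} (∂f_j/∂x_i - ∂f_i/∂x_j) dx_i ∧ dx_j.
  coefficient of dx ∧ dy: ∂f_2/∂x - ∂f_1/∂y = ∂(2*y^2)/∂x - ∂(-2*y^2)/∂y = 4*y
  coefficient of dx ∧ dz: ∂f_3/∂x - ∂f_1/∂z = ∂(-x*z + 2*y^2 - 3*z^2)/∂x - ∂(-2*y^2)/∂z = -z
  coefficient of dy ∧ dz: ∂f_3/∂y - ∂f_2/∂z = ∂(-x*z + 2*y^2 - 3*z^2)/∂y - ∂(2*y^2)/∂z = 4*y
Assembling: d(omega) = (4*y) dx ∧ dy + (-z) dx ∧ dz + (4*y) dy ∧ dz.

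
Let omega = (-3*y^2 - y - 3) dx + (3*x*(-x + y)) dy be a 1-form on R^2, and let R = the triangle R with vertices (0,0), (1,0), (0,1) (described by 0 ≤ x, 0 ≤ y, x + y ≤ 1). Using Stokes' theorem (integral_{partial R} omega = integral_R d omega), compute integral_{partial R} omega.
integral_(partial R) omega = 1

Stokes: integral_partial_R omega = integral_R d omega with d omega = (∂Q/∂x - ∂P/∂y) dx ∧ dy.
  ∂Q/∂x = -6*x + 3*y
  ∂P/∂y = -6*y - 1
  integrand = ∂Q/∂x - ∂P/∂y = -6*x + 9*y + 1.
Integrating over R: integral_0^1 integral_0^{1-x} (-6*x + 9*y + 1) dy dx = 1.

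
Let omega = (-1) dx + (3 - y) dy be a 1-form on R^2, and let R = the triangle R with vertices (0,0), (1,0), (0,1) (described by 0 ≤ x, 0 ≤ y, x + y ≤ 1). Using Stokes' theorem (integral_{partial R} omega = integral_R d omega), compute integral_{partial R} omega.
integral_(partial R) omega = 0

Stokes: integral_partial_R omega = integral_R d omega with d omega = (∂Q/∂x - ∂P/∂y) dx ∧ dy.
  ∂Q/∂x = 0
  ∂P/∂y = 0
  integrand = ∂Q/∂x - ∂P/∂y = 0.
Integrating over R: integral_0^1 integral_0^{1-x} (0) dy dx = 0.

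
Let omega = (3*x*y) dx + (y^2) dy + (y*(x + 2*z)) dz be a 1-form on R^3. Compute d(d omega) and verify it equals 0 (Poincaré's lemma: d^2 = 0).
d(d omega) = 0

Step 1: d omega = sum_{i<j} (∂f_j/∂x_i - ∂f_i/∂x_j) dx_i ∧ dx_j:
  coeff of dx ∧ dy: -3*x
  coeff of dx ∧ dz: y
  coeff of dy ∧ dz: x + 2*z
Step 2: Apply d again to each 2-form coefficient. The only possible 3-form in R^3 is dx ∧ dy ∧ dz, with coefficient
  ∂(coeff of dy∧dz)/∂x - ∂(coeff of dx∧dz)/∂y + ∂(coeff of dx∧dy)/∂z
  = ∂/∂x (x + 2*z) - ∂/∂y (y) + ∂/∂z (-3*x).
Each of these terms simplifies to sums of mixed partials that cancel in pairs. The result is 0 (by equality of mixed partials for smooth functions — Schwarz / Clairaut).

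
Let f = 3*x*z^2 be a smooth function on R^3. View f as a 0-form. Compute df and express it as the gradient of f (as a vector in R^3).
df = (3*z^2) dx + (0) dy + (6*x*z) dz; grad f = (3*z^2, 0, 6*x*z)

For a 0-form f, d f = (∂f/∂x) dx + (∂f/∂y) dy + (∂f/∂z) dz. The components of the vector representation are exactly the entries of grad f in Cartesian coordinates:
  ∂f/∂x = 3*z^2
  ∂f/∂y = 0
  ∂f/∂z = 6*x*z.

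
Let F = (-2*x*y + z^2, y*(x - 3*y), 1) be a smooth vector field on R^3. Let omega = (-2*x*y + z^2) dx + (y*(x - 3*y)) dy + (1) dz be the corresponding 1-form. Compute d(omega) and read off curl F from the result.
d(omega) = (0) dy ∧ dz + (2*z) dz ∧ dx + (2*x + y) dx ∧ dy; curl F = (0, 2*z, 2*x + y)

d omega = sum_{i<j} (∂f_j/∂x_i - ∂f_i/∂x_j) dx_i ∧ dx_j. Under the identification (dy ∧ dz, dz ∧ dx, dx ∧ dy) ↔ (e_x, e_y, e_z), the coefficients are exactly the components of curl F. Compute:
  ∂R/∂y - ∂Q/∂z = (0) - (0) = 0
  ∂P/∂z - ∂R/∂x = (2*z) - (0) = 2*z
  ∂Q/∂x - ∂P/∂y = (y) - (-2*x) = 2*x + y.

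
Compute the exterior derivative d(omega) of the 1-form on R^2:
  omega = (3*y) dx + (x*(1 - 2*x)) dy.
d(omega) = (-4*x - 2) dx ∧ dy

For a 1-form omega = sum_i f_i dx_i, the exterior derivative is
  d(omega) = sum_{i < j} (∂f_j/∂x_i - ∂f_i/∂x_j) dx_i ∧ dx_j.
  coefficient of dx ∧ dy: ∂f_2/∂x - ∂f_1/∂y = ∂(x*(1 - 2*x))/∂x - ∂(3*y)/∂y = -4*x - 2
Assembling: d(omega) = (-4*x - 2) dx ∧ dy.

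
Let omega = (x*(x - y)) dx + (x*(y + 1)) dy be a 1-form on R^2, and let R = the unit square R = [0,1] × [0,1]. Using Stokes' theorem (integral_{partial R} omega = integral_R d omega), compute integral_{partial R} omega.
integral_(partial R) omega = 2

Stokes: integral_partial_R omega = integral_R d omega with d omega = (∂Q/∂x - ∂P/∂y) dx ∧ dy.
  ∂Q/∂x = y + 1
  ∂P/∂y = -x
  integrand = ∂Q/∂x - ∂P/∂y = x + y + 1.
Integrating over R: integral_0^1 integral_0^1 (x + y + 1) dx dy = 2.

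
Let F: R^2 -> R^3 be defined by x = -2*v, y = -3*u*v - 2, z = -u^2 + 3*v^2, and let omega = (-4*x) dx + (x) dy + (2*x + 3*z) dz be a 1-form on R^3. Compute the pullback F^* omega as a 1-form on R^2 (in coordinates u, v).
F^* omega = (6*u^3 - 18*u*v^2 + 8*u*v + 6*v^2) du + (2*v*(-9*u^2 + 3*u + 27*v^2 - 12*v - 8)) dv

Using F^*(f dg) = (f ∘ F) d(g ∘ F), substitute each coordinate x_i by F_i(u, v) in f_i, and replace dx_i by d F_i = (∂F_i/∂u) du + (∂F_i/∂v) dv.
  For the x component: f_1(F) = 8*v; d F_1 = (0) du + (-2) dv
  For the y component: f_2(F) = -2*v; d F_2 = (-3*v) du + (-3*u) dv
  For the z component: f_3(F) = -3*u^2 + 9*v^2 - 4*v; d F_3 = (-2*u) du + (6*v) dv
Combining and collecting du, dv coefficients:
  coeff of du: 6*u^3 - 18*u*v^2 + 8*u*v + 6*v^2
  coeff of dv: 2*v*(-9*u^2 + 3*u + 27*v^2 - 12*v - 8)
F^* omega = (6*u^3 - 18*u*v^2 + 8*u*v + 6*v^2) du + (2*v*(-9*u^2 + 3*u + 27*v^2 - 12*v - 8)) dv.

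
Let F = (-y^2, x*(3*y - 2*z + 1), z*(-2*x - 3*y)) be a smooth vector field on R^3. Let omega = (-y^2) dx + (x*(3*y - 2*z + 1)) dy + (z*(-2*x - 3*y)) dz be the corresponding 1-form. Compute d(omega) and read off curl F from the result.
d(omega) = (2*x - 3*z) dy ∧ dz + (2*z) dz ∧ dx + (5*y - 2*z + 1) dx ∧ dy; curl F = (2*x - 3*z, 2*z, 5*y - 2*z + 1)

d omega = sum_{i<j} (∂f_j/∂x_i - ∂f_i/∂x_j) dx_i ∧ dx_j. Under the identification (dy ∧ dz, dz ∧ dx, dx ∧ dy) ↔ (e_x, e_y, e_z), the coefficients are exactly the components of curl F. Compute:
  ∂R/∂y - ∂Q/∂z = (-3*z) - (-2*x) = 2*x - 3*z
  ∂P/∂z - ∂R/∂x = (0) - (-2*z) = 2*z
  ∂Q/∂x - ∂P/∂y = (3*y - 2*z + 1) - (-2*y) = 5*y - 2*z + 1.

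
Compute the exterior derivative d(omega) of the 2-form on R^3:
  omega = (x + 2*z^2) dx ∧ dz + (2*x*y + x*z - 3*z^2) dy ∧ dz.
d(omega) = (2*y + z) dx ∧ dy ∧ dz

For a 2-form omega = sum_{i<j} g_{ij} dx_i ∧ dx_j, the exterior derivative is
  d(omega) = sum_{i<j} d(g_{ij}) ∧ dx_i ∧ dx_j = sum_{i<j, k} (∂g_{ij}/∂x_k) dx_k ∧ dx_i ∧ dx_j.
Expand each term, using dx_k ∧ dx_i ∧ dx_j = sgn(permutation) dx_{(a)} ∧ dx_{(b)} ∧ dx_{(c)} with (a < b < c) sorted:
  d(2*x*y + x*z - 3*z^2) includes (∂/∂x)(2*x*y + x*z - 3*z^2) dx = (2*y + z) dx, which multiplied by dy ∧ dz gives (2*y + z) dx ∧ dy ∧ dz
Collecting like 3-forms: d(omega) = (2*y + z) dx ∧ dy ∧ dz.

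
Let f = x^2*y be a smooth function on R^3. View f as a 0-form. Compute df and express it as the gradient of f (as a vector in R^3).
df = (2*x*y) dx + (x^2) dy + (0) dz; grad f = (2*x*y, x^2, 0)

For a 0-form f, d f = (∂f/∂x) dx + (∂f/∂y) dy + (∂f/∂z) dz. The components of the vector representation are exactly the entries of grad f in Cartesian coordinates:
  ∂f/∂x = 2*x*y
  ∂f/∂y = x^2
  ∂f/∂z = 0.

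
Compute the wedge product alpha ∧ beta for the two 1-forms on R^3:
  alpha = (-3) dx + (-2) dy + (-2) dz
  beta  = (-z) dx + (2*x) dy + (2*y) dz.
alpha ∧ beta = (-6*x - 2*z) dx ∧ dy + (-6*y - 2*z) dx ∧ dz + (4*x - 4*y) dy ∧ dz

Distribute the wedge, using dx_i ∧ dx_j = -dx_j ∧ dx_i and dx_i ∧ dx_i = 0. For each pair (i, j) with i < j, the coefficient of dx_i ∧ dx_j in alpha ∧ beta is (alpha_i * beta_j - alpha_j * beta_i). Collecting: alpha ∧ beta = (-6*x - 2*z) dx ∧ dy + (-6*y - 2*z) dx ∧ dz + (4*x - 4*y) dy ∧ dz.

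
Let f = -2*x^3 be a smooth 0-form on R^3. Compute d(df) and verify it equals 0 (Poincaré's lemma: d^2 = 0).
d(df) = 0

Step 1: df = sum_i (∂f/∂x_i) dx_i = (-6*x^2) dx + (0) dy + (0) dz.
Step 2: Apply d again. Using the 1-form formula, the coefficient of dx ∧ dy in d(df) is ∂^2 f/∂x ∂y - ∂^2 f/∂y ∂x = (0) - (0) = 0 (equality of mixed partials for smooth f).
Similarly for dx ∧ dz and dy ∧ dz — all coefficients vanish. So d(df) = 0.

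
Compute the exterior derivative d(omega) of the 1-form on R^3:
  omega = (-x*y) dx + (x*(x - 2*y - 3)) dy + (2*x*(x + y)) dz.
d(omega) = (3*x - 2*y - 3) dx ∧ dy + (4*x + 2*y) dx ∧ dz + (2*x) dy ∧ dz

For a 1-form omega = sum_i f_i dx_i, the exterior derivative is
  d(omega) = sum_{i < j} (∂f_j/∂x_i - ∂f_i/∂x_j) dx_i ∧ dx_j.
  coefficient of dx ∧ dy: ∂f_2/∂x - ∂f_1/∂y = ∂(x*(x - 2*y - 3))/∂x - ∂(-x*y)/∂y = 3*x - 2*y - 3
  coefficient of dx ∧ dz: ∂f_3/∂x - ∂f_1/∂z = ∂(2*x*(x + y))/∂x - ∂(-x*y)/∂z = 4*x + 2*y
  coefficient of dy ∧ dz: ∂f_3/∂y - ∂f_2/∂z = ∂(2*x*(x + y))/∂y - ∂(x*(x - 2*y - 3))/∂z = 2*x
Assembling: d(omega) = (3*x - 2*y - 3) dx ∧ dy + (4*x + 2*y) dx ∧ dz + (2*x) dy ∧ dz.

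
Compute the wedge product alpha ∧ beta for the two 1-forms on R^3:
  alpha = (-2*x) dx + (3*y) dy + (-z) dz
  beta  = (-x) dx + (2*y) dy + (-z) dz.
alpha ∧ beta = (-x*y) dx ∧ dy + (x*z) dx ∧ dz + (-y*z) dy ∧ dz

Distribute the wedge, using dx_i ∧ dx_j = -dx_j ∧ dx_i and dx_i ∧ dx_i = 0. For each pair (i, j) with i < j, the coefficient of dx_i ∧ dx_j in alpha ∧ beta is (alpha_i * beta_j - alpha_j * beta_i). Collecting: alpha ∧ beta = (-x*y) dx ∧ dy + (x*z) dx ∧ dz + (-y*z) dy ∧ dz.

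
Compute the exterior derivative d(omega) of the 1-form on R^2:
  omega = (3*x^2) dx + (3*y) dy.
d(omega) = 0

For a 1-form omega = sum_i f_i dx_i, the exterior derivative is
  d(omega) = sum_{i < j} (∂f_j/∂x_i - ∂f_i/∂x_j) dx_i ∧ dx_j.

Assembling: d(omega) = 0.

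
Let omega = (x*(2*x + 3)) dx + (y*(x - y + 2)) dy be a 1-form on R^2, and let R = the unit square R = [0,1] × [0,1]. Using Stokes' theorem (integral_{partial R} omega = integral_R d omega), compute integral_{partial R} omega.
integral_(partial R) omega = 1/2

Stokes: integral_partial_R omega = integral_R d omega with d omega = (∂Q/∂x - ∂P/∂y) dx ∧ dy.
  ∂Q/∂x = y
  ∂P/∂y = 0
  integrand = ∂Q/∂x - ∂P/∂y = y.
Integrating over R: integral_0^1 integral_0^1 (y) dx dy = 1/2.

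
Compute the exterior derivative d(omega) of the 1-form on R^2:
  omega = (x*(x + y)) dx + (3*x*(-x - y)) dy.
d(omega) = (-7*x - 3*y) dx ∧ dy

For a 1-form omega = sum_i f_i dx_i, the exterior derivative is
  d(omega) = sum_{i < j} (∂f_j/∂x_i - ∂f_i/∂x_j) dx_i ∧ dx_j.
  coefficient of dx ∧ dy: ∂f_2/∂x - ∂f_1/∂y = ∂(3*x*(-x - y))/∂x - ∂(x*(x + y))/∂y = -7*x - 3*y
Assembling: d(omega) = (-7*x - 3*y) dx ∧ dy.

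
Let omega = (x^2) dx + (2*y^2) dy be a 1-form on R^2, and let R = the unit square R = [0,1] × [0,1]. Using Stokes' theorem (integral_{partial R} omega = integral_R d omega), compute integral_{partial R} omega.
integral_(partial R) omega = 0

Stokes: integral_partial_R omega = integral_R d omega with d omega = (∂Q/∂x - ∂P/∂y) dx ∧ dy.
  ∂Q/∂x = 0
  ∂P/∂y = 0
  integrand = ∂Q/∂x - ∂P/∂y = 0.
Integrating over R: integral_0^1 integral_0^1 (0) dx dy = 0.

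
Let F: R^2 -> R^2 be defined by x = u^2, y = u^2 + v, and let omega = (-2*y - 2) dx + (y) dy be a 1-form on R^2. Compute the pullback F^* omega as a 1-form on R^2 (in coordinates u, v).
F^* omega = (2*u*(-u^2 - v - 2)) du + (u^2 + v) dv

Using F^*(f dg) = (f ∘ F) d(g ∘ F), substitute each coordinate x_i by F_i(u, v) in f_i, and replace dx_i by d F_i = (∂F_i/∂u) du + (∂F_i/∂v) dv.
  For the x component: f_1(F) = -2*u^2 - 2*v - 2; d F_1 = (2*u) du + (0) dv
  For the y component: f_2(F) = u^2 + v; d F_2 = (2*u) du + (1) dv
Combining and collecting du, dv coefficients:
  coeff of du: 2*u*(-u^2 - v - 2)
  coeff of dv: u^2 + v
F^* omega = (2*u*(-u^2 - v - 2)) du + (u^2 + v) dv.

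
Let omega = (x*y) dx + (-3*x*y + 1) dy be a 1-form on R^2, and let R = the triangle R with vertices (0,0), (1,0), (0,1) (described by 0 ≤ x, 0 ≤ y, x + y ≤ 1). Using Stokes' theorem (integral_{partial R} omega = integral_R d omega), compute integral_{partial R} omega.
integral_(partial R) omega = -2/3

Stokes: integral_partial_R omega = integral_R d omega with d omega = (∂Q/∂x - ∂P/∂y) dx ∧ dy.
  ∂Q/∂x = -3*y
  ∂P/∂y = x
  integrand = ∂Q/∂x - ∂P/∂y = -x - 3*y.
Integrating over R: integral_0^1 integral_0^{1-x} (-x - 3*y) dy dx = -2/3.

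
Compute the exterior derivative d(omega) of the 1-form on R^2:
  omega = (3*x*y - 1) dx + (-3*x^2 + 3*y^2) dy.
d(omega) = (-9*x) dx ∧ dy

For a 1-form omega = sum_i f_i dx_i, the exterior derivative is
  d(omega) = sum_{i < j} (∂f_j/∂x_i - ∂f_i/∂x_j) dx_i ∧ dx_j.
  coefficient of dx ∧ dy: ∂f_2/∂x - ∂f_1/∂y = ∂(-3*x^2 + 3*y^2)/∂x - ∂(3*x*y - 1)/∂y = -9*x
Assembling: d(omega) = (-9*x) dx ∧ dy.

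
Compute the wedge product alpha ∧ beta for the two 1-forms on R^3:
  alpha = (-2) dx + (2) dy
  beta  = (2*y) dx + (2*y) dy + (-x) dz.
alpha ∧ beta = (-8*y) dx ∧ dy + (2*x) dx ∧ dz + (-2*x) dy ∧ dz

Distribute the wedge, using dx_i ∧ dx_j = -dx_j ∧ dx_i and dx_i ∧ dx_i = 0. For each pair (i, j) with i < j, the coefficient of dx_i ∧ dx_j in alpha ∧ beta is (alpha_i * beta_j - alpha_j * beta_i). Collecting: alpha ∧ beta = (-8*y) dx ∧ dy + (2*x) dx ∧ dz + (-2*x) dy ∧ dz.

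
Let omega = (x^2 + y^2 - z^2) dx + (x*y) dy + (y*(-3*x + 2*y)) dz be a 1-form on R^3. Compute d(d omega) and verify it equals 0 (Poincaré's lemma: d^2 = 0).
d(d omega) = 0

Step 1: d omega = sum_{i<j} (∂f_j/∂x_i - ∂f_i/∂x_j) dx_i ∧ dx_j:
  coeff of dx ∧ dy: -y
  coeff of dx ∧ dz: -3*y + 2*z
  coeff of dy ∧ dz: -3*x + 4*y
Step 2: Apply d again to each 2-form coefficient. The only possible 3-form in R^3 is dx ∧ dy ∧ dz, with coefficient
  ∂(coeff of dy∧dz)/∂x - ∂(coeff of dx∧dz)/∂y + ∂(coeff of dx∧dy)/∂z
  = ∂/∂x (-3*x + 4*y) - ∂/∂y (-3*y + 2*z) + ∂/∂z (-y).
Each of these terms simplifies to sums of mixed partials that cancel in pairs. The result is 0 (by equality of mixed partials for smooth functions — Schwarz / Clairaut).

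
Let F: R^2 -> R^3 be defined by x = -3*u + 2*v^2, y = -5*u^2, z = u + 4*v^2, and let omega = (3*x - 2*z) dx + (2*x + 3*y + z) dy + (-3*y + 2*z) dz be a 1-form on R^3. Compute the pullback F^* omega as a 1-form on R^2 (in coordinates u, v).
F^* omega = (150*u^3 + 65*u^2 - 80*u*v^2 + 35*u + 14*v^2) du + (4*v*(30*u^2 - 7*u + 14*v^2)) dv

Using F^*(f dg) = (f ∘ F) d(g ∘ F), substitute each coordinate x_i by F_i(u, v) in f_i, and replace dx_i by d F_i = (∂F_i/∂u) du + (∂F_i/∂v) dv.
  For the x component: f_1(F) = -11*u - 2*v^2; d F_1 = (-3) du + (4*v) dv
  For the y component: f_2(F) = -15*u^2 - 5*u + 8*v^2; d F_2 = (-10*u) du + (0) dv
  For the z component: f_3(F) = 15*u^2 + 2*u + 8*v^2; d F_3 = (1) du + (8*v) dv
Combining and collecting du, dv coefficients:
  coeff of du: 150*u^3 + 65*u^2 - 80*u*v^2 + 35*u + 14*v^2
  coeff of dv: 4*v*(30*u^2 - 7*u + 14*v^2)
F^* omega = (150*u^3 + 65*u^2 - 80*u*v^2 + 35*u + 14*v^2) du + (4*v*(30*u^2 - 7*u + 14*v^2)) dv.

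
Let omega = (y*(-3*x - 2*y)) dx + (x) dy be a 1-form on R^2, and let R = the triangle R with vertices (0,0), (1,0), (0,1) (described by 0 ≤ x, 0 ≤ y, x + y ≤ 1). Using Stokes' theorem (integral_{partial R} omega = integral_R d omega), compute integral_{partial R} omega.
integral_(partial R) omega = 5/3

Stokes: integral_partial_R omega = integral_R d omega with d omega = (∂Q/∂x - ∂P/∂y) dx ∧ dy.
  ∂Q/∂x = 1
  ∂P/∂y = -3*x - 4*y
  integrand = ∂Q/∂x - ∂P/∂y = 3*x + 4*y + 1.
Integrating over R: integral_0^1 integral_0^{1-x} (3*x + 4*y + 1) dy dx = 5/3.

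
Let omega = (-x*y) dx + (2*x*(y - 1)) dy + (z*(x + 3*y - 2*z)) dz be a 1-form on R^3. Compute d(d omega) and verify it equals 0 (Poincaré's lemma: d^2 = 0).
d(d omega) = 0

Step 1: d omega = sum_{i<j} (∂f_j/∂x_i - ∂f_i/∂x_j) dx_i ∧ dx_j:
  coeff of dx ∧ dy: x + 2*y - 2
  coeff of dx ∧ dz: z
  coeff of dy ∧ dz: 3*z
Step 2: Apply d again to each 2-form coefficient. The only possible 3-form in R^3 is dx ∧ dy ∧ dz, with coefficient
  ∂(coeff of dy∧dz)/∂x - ∂(coeff of dx∧dz)/∂y + ∂(coeff of dx∧dy)/∂z
  = ∂/∂x (3*z) - ∂/∂y (z) + ∂/∂z (x + 2*y - 2).
Each of these terms simplifies to sums of mixed partials that cancel in pairs. The result is 0 (by equality of mixed partials for smooth functions — Schwarz / Clairaut).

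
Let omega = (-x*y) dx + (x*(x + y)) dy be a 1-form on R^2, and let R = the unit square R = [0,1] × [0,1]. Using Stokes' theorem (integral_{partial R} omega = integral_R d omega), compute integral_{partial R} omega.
integral_(partial R) omega = 2

Stokes: integral_partial_R omega = integral_R d omega with d omega = (∂Q/∂x - ∂P/∂y) dx ∧ dy.
  ∂Q/∂x = 2*x + y
  ∂P/∂y = -x
  integrand = ∂Q/∂x - ∂P/∂y = 3*x + y.
Integrating over R: integral_0^1 integral_0^1 (3*x + y) dx dy = 2.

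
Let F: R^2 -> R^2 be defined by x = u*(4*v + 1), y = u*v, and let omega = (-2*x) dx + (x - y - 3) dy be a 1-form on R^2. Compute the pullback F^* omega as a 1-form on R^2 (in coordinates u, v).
F^* omega = (-29*u*v^2 - 15*u*v - 2*u - 3*v) du + (u*(-29*u*v - 7*u - 3)) dv

Using F^*(f dg) = (f ∘ F) d(g ∘ F), substitute each coordinate x_i by F_i(u, v) in f_i, and replace dx_i by d F_i = (∂F_i/∂u) du + (∂F_i/∂v) dv.
  For the x component: f_1(F) = 2*u*(-4*v - 1); d F_1 = (4*v + 1) du + (4*u) dv
  For the y component: f_2(F) = 3*u*v + u - 3; d F_2 = (v) du + (u) dv
Combining and collecting du, dv coefficients:
  coeff of du: -29*u*v^2 - 15*u*v - 2*u - 3*v
  coeff of dv: u*(-29*u*v - 7*u - 3)
F^* omega = (-29*u*v^2 - 15*u*v - 2*u - 3*v) du + (u*(-29*u*v - 7*u - 3)) dv.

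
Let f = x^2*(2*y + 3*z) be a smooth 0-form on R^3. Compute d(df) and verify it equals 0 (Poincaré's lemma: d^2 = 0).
d(df) = 0

Step 1: df = sum_i (∂f/∂x_i) dx_i = (2*x*(2*y + 3*z)) dx + (2*x^2) dy + (3*x^2) dz.
Step 2: Apply d again. Using the 1-form formula, the coefficient of dx ∧ dy in d(df) is ∂^2 f/∂x ∂y - ∂^2 f/∂y ∂x = (4*x) - (4*x) = 0 (equality of mixed partials for smooth f).
Similarly for dx ∧ dz and dy ∧ dz — all coefficients vanish. So d(df) = 0.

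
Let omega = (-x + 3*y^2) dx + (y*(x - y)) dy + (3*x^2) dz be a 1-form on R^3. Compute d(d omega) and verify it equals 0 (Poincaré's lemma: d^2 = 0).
d(d omega) = 0

Step 1: d omega = sum_{i<j} (∂f_j/∂x_i - ∂f_i/∂x_j) dx_i ∧ dx_j:
  coeff of dx ∧ dy: -5*y
  coeff of dx ∧ dz: 6*x
  coeff of dy ∧ dz: 0
Step 2: Apply d again to each 2-form coefficient. The only possible 3-form in R^3 is dx ∧ dy ∧ dz, with coefficient
  ∂(coeff of dy∧dz)/∂x - ∂(coeff of dx∧dz)/∂y + ∂(coeff of dx∧dy)/∂z
  = ∂/∂x (0) - ∂/∂y (6*x) + ∂/∂z (-5*y).
Each of these terms simplifies to sums of mixed partials that cancel in pairs. The result is 0 (by equality of mixed partials for smooth functions — Schwarz / Clairaut).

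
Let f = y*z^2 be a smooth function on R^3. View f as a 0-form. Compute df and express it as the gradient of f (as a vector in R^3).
df = (0) dx + (z^2) dy + (2*y*z) dz; grad f = (0, z^2, 2*y*z)

For a 0-form f, d f = (∂f/∂x) dx + (∂f/∂y) dy + (∂f/∂z) dz. The components of the vector representation are exactly the entries of grad f in Cartesian coordinates:
  ∂f/∂x = 0
  ∂f/∂y = z^2
  ∂f/∂z = 2*y*z.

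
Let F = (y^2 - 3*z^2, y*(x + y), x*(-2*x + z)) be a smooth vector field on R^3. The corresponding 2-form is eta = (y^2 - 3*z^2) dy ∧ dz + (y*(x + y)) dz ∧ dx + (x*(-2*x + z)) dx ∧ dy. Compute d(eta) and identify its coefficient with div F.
d(eta) = (2*x + 2*y) dx ∧ dy ∧ dz; div F = 2*x + 2*y

For a 2-form in R^3 of the form above, applying d gives a 3-form with coefficient ∂P/∂x + ∂Q/∂y + ∂R/∂z:
  ∂P/∂x = 0
  ∂Q/∂y = x + 2*y
  ∂R/∂z = x
Sum = 2*x + 2*y, which is exactly div F.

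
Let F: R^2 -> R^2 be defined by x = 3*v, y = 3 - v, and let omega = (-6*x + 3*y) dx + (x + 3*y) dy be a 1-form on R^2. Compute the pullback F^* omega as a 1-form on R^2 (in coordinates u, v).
F^* omega = (18 - 63*v) dv

Using F^*(f dg) = (f ∘ F) d(g ∘ F), substitute each coordinate x_i by F_i(u, v) in f_i, and replace dx_i by d F_i = (∂F_i/∂u) du + (∂F_i/∂v) dv.
  For the x component: f_1(F) = 9 - 21*v; d F_1 = (0) du + (3) dv
  For the y component: f_2(F) = 9; d F_2 = (0) du + (-1) dv
Combining and collecting du, dv coefficients:
  coeff of du: 0
  coeff of dv: 18 - 63*v
F^* omega = (18 - 63*v) dv.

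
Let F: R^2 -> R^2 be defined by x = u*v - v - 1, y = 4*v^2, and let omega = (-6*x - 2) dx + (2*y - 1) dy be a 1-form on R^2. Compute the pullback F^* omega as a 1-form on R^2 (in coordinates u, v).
F^* omega = (2*v*(-3*u*v + 3*v + 2)) du + (-6*u^2*v + 12*u*v + 4*u + 64*v^3 - 14*v - 4) dv

Using F^*(f dg) = (f ∘ F) d(g ∘ F), substitute each coordinate x_i by F_i(u, v) in f_i, and replace dx_i by d F_i = (∂F_i/∂u) du + (∂F_i/∂v) dv.
  For the x component: f_1(F) = -6*u*v + 6*v + 4; d F_1 = (v) du + (u - 1) dv
  For the y component: f_2(F) = 8*v^2 - 1; d F_2 = (0) du + (8*v) dv
Combining and collecting du, dv coefficients:
  coeff of du: 2*v*(-3*u*v + 3*v + 2)
  coeff of dv: -6*u^2*v + 12*u*v + 4*u + 64*v^3 - 14*v - 4
F^* omega = (2*v*(-3*u*v + 3*v + 2)) du + (-6*u^2*v + 12*u*v + 4*u + 64*v^3 - 14*v - 4) dv.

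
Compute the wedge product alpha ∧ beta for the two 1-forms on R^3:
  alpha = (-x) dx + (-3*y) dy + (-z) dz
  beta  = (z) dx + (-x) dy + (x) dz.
alpha ∧ beta = (x^2 + 3*y*z) dx ∧ dy + (-x^2 + z^2) dx ∧ dz + (-x*(3*y + z)) dy ∧ dz

Distribute the wedge, using dx_i ∧ dx_j = -dx_j ∧ dx_i and dx_i ∧ dx_i = 0. For each pair (i, j) with i < j, the coefficient of dx_i ∧ dx_j in alpha ∧ beta is (alpha_i * beta_j - alpha_j * beta_i). Collecting: alpha ∧ beta = (x^2 + 3*y*z) dx ∧ dy + (-x^2 + z^2) dx ∧ dz + (-x*(3*y + z)) dy ∧ dz.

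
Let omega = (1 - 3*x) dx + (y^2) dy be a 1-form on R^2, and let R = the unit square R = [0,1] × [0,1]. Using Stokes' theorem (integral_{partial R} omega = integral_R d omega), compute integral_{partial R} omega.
integral_(partial R) omega = 0

Stokes: integral_partial_R omega = integral_R d omega with d omega = (∂Q/∂x - ∂P/∂y) dx ∧ dy.
  ∂Q/∂x = 0
  ∂P/∂y = 0
  integrand = ∂Q/∂x - ∂P/∂y = 0.
Integrating over R: integral_0^1 integral_0^1 (0) dx dy = 0.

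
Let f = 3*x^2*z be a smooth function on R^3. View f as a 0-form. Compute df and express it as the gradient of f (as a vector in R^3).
df = (6*x*z) dx + (0) dy + (3*x^2) dz; grad f = (6*x*z, 0, 3*x^2)

For a 0-form f, d f = (∂f/∂x) dx + (∂f/∂y) dy + (∂f/∂z) dz. The components of the vector representation are exactly the entries of grad f in Cartesian coordinates:
  ∂f/∂x = 6*x*z
  ∂f/∂y = 0
  ∂f/∂z = 3*x^2.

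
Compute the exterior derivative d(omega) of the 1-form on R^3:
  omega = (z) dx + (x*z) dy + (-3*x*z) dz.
d(omega) = (z) dx ∧ dy + (-3*z - 1) dx ∧ dz + (-x) dy ∧ dz

For a 1-form omega = sum_i f_i dx_i, the exterior derivative is
  d(omega) = sum_{i < j} (∂f_j/∂x_i - ∂f_i/∂x_j) dx_i ∧ dx_j.
  coefficient of dx ∧ dy: ∂f_2/∂x - ∂f_1/∂y = ∂(x*z)/∂x - ∂(z)/∂y = z
  coefficient of dx ∧ dz: ∂f_3/∂x - ∂f_1/∂z = ∂(-3*x*z)/∂x - ∂(z)/∂z = -3*z - 1
  coefficient of dy ∧ dz: ∂f_3/∂y - ∂f_2/∂z = ∂(-3*x*z)/∂y - ∂(x*z)/∂z = -x
Assembling: d(omega) = (z) dx ∧ dy + (-3*z - 1) dx ∧ dz + (-x) dy ∧ dz.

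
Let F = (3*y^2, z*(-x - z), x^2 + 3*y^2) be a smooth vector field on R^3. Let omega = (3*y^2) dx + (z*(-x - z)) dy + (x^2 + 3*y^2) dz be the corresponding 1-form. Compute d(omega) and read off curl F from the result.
d(omega) = (x + 6*y + 2*z) dy ∧ dz + (-2*x) dz ∧ dx + (-6*y - z) dx ∧ dy; curl F = (x + 6*y + 2*z, -2*x, -6*y - z)

d omega = sum_{i<j} (∂f_j/∂x_i - ∂f_i/∂x_j) dx_i ∧ dx_j. Under the identification (dy ∧ dz, dz ∧ dx, dx ∧ dy) ↔ (e_x, e_y, e_z), the coefficients are exactly the components of curl F. Compute:
  ∂R/∂y - ∂Q/∂z = (6*y) - (-x - 2*z) = x + 6*y + 2*z
  ∂P/∂z - ∂R/∂x = (0) - (2*x) = -2*x
  ∂Q/∂x - ∂P/∂y = (-z) - (6*y) = -6*y - z.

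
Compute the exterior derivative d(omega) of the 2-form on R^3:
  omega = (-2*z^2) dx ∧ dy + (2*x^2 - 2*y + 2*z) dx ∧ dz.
d(omega) = (2 - 4*z) dx ∧ dy ∧ dz

For a 2-form omega = sum_{i<j} g_{ij} dx_i ∧ dx_j, the exterior derivative is
  d(omega) = sum_{i<j} d(g_{ij}) ∧ dx_i ∧ dx_j = sum_{i<j, k} (∂g_{ij}/∂x_k) dx_k ∧ dx_i ∧ dx_j.
Expand each term, using dx_k ∧ dx_i ∧ dx_j = sgn(permutation) dx_{(a)} ∧ dx_{(b)} ∧ dx_{(c)} with (a < b < c) sorted:
  d(-2*z^2) includes (∂/∂z)(-2*z^2) dz = (-4*z) dz, which multiplied by dx ∧ dy gives (-4*z) dx ∧ dy ∧ dz
  d(2*x^2 - 2*y + 2*z) includes (∂/∂y)(2*x^2 - 2*y + 2*z) dy = (-2) dy, which multiplied by dx ∧ dz gives (2) dx ∧ dy ∧ dz
Collecting like 3-forms: d(omega) = (2 - 4*z) dx ∧ dy ∧ dz.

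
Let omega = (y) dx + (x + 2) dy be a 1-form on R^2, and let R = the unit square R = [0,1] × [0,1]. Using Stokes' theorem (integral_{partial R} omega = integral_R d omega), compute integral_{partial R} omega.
integral_(partial R) omega = 0

Stokes: integral_partial_R omega = integral_R d omega with d omega = (∂Q/∂x - ∂P/∂y) dx ∧ dy.
  ∂Q/∂x = 1
  ∂P/∂y = 1
  integrand = ∂Q/∂x - ∂P/∂y = 0.
Integrating over R: integral_0^1 integral_0^1 (0) dx dy = 0.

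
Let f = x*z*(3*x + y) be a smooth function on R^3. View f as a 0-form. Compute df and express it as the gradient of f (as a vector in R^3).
df = (z*(6*x + y)) dx + (x*z) dy + (x*(3*x + y)) dz; grad f = (z*(6*x + y), x*z, x*(3*x + y))

For a 0-form f, d f = (∂f/∂x) dx + (∂f/∂y) dy + (∂f/∂z) dz. The components of the vector representation are exactly the entries of grad f in Cartesian coordinates:
  ∂f/∂x = z*(6*x + y)
  ∂f/∂y = x*z
  ∂f/∂z = x*(3*x + y).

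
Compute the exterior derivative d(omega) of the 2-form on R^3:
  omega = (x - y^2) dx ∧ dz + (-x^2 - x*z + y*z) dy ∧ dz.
d(omega) = (-2*x + 2*y - z) dx ∧ dy ∧ dz

For a 2-form omega = sum_{i<j} g_{ij} dx_i ∧ dx_j, the exterior derivative is
  d(omega) = sum_{i<j} d(g_{ij}) ∧ dx_i ∧ dx_j = sum_{i<j, k} (∂g_{ij}/∂x_k) dx_k ∧ dx_i ∧ dx_j.
Expand each term, using dx_k ∧ dx_i ∧ dx_j = sgn(permutation) dx_{(a)} ∧ dx_{(b)} ∧ dx_{(c)} with (a < b < c) sorted:
  d(x - y^2) includes (∂/∂y)(x - y^2) dy = (-2*y) dy, which multiplied by dx ∧ dz gives (2*y) dx ∧ dy ∧ dz
  d(-x^2 - x*z + y*z) includes (∂/∂x)(-x^2 - x*z + y*z) dx = (-2*x - z) dx, which multiplied by dy ∧ dz gives (-2*x - z) dx ∧ dy ∧ dz
Collecting like 3-forms: d(omega) = (-2*x + 2*y - z) dx ∧ dy ∧ dz.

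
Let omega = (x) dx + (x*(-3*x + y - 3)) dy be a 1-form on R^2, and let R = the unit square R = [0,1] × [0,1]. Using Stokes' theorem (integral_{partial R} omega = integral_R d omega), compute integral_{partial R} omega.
integral_(partial R) omega = -11/2

Stokes: integral_partial_R omega = integral_R d omega with d omega = (∂Q/∂x - ∂P/∂y) dx ∧ dy.
  ∂Q/∂x = -6*x + y - 3
  ∂P/∂y = 0
  integrand = ∂Q/∂x - ∂P/∂y = -6*x + y - 3.
Integrating over R: integral_0^1 integral_0^1 (-6*x + y - 3) dx dy = -11/2.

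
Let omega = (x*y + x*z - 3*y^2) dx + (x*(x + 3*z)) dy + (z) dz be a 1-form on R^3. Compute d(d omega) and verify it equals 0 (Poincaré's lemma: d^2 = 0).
d(d omega) = 0

Step 1: d omega = sum_{i<j} (∂f_j/∂x_i - ∂f_i/∂x_j) dx_i ∧ dx_j:
  coeff of dx ∧ dy: x + 6*y + 3*z
  coeff of dx ∧ dz: -x
  coeff of dy ∧ dz: -3*x
Step 2: Apply d again to each 2-form coefficient. The only possible 3-form in R^3 is dx ∧ dy ∧ dz, with coefficient
  ∂(coeff of dy∧dz)/∂x - ∂(coeff of dx∧dz)/∂y + ∂(coeff of dx∧dy)/∂z
  = ∂/∂x (-3*x) - ∂/∂y (-x) + ∂/∂z (x + 6*y + 3*z).
Each of these terms simplifies to sums of mixed partials that cancel in pairs. The result is 0 (by equality of mixed partials for smooth functions — Schwarz / Clairaut).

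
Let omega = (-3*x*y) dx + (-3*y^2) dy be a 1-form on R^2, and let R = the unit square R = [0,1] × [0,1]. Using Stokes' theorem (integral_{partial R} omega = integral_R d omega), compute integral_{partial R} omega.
integral_(partial R) omega = 3/2

Stokes: integral_partial_R omega = integral_R d omega with d omega = (∂Q/∂x - ∂P/∂y) dx ∧ dy.
  ∂Q/∂x = 0
  ∂P/∂y = -3*x
  integrand = ∂Q/∂x - ∂P/∂y = 3*x.
Integrating over R: integral_0^1 integral_0^1 (3*x) dx dy = 3/2.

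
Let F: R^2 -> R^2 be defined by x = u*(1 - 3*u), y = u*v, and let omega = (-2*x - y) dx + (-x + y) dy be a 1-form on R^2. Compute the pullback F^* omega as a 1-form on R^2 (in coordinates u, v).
F^* omega = (u*(-36*u^2 + 9*u*v + 18*u + v^2 - 2*v - 2)) du + (u^2*(3*u + v - 1)) dv

Using F^*(f dg) = (f ∘ F) d(g ∘ F), substitute each coordinate x_i by F_i(u, v) in f_i, and replace dx_i by d F_i = (∂F_i/∂u) du + (∂F_i/∂v) dv.
  For the x component: f_1(F) = u*(6*u - v - 2); d F_1 = (1 - 6*u) du + (0) dv
  For the y component: f_2(F) = u*(3*u + v - 1); d F_2 = (v) du + (u) dv
Combining and collecting du, dv coefficients:
  coeff of du: u*(-36*u^2 + 9*u*v + 18*u + v^2 - 2*v - 2)
  coeff of dv: u^2*(3*u + v - 1)
F^* omega = (u*(-36*u^2 + 9*u*v + 18*u + v^2 - 2*v - 2)) du + (u^2*(3*u + v - 1)) dv.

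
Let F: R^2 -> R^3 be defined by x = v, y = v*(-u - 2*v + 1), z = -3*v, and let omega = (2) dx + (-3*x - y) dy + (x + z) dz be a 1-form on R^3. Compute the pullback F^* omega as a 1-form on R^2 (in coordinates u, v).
F^* omega = (v^2*(-u - 2*v + 4)) du + (-u^2*v - 6*u*v^2 + 5*u*v - 8*v^3 + 18*v^2 + 2*v + 2) dv

Using F^*(f dg) = (f ∘ F) d(g ∘ F), substitute each coordinate x_i by F_i(u, v) in f_i, and replace dx_i by d F_i = (∂F_i/∂u) du + (∂F_i/∂v) dv.
  For the x component: f_1(F) = 2; d F_1 = (0) du + (1) dv
  For the y component: f_2(F) = v*(u + 2*v - 4); d F_2 = (-v) du + (-u - 4*v + 1) dv
  For the z component: f_3(F) = -2*v; d F_3 = (0) du + (-3) dv
Combining and collecting du, dv coefficients:
  coeff of du: v^2*(-u - 2*v + 4)
  coeff of dv: -u^2*v - 6*u*v^2 + 5*u*v - 8*v^3 + 18*v^2 + 2*v + 2
F^* omega = (v^2*(-u - 2*v + 4)) du + (-u^2*v - 6*u*v^2 + 5*u*v - 8*v^3 + 18*v^2 + 2*v + 2) dv.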